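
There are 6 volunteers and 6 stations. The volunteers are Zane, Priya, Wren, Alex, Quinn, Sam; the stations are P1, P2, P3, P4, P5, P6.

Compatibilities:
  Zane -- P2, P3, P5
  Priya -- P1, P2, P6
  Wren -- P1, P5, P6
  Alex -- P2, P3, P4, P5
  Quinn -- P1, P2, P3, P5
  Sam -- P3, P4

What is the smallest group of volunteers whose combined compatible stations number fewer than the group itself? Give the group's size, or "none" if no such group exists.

none

A matching saturating every volunteer exists, for instance Zane→P2, Priya→P6, Wren→P1, Alex→P5, Quinn→P3, Sam→P4.
By Hall's marriage theorem, this means |N(S)| ≥ |S| for every subset S, so no violating subset exists.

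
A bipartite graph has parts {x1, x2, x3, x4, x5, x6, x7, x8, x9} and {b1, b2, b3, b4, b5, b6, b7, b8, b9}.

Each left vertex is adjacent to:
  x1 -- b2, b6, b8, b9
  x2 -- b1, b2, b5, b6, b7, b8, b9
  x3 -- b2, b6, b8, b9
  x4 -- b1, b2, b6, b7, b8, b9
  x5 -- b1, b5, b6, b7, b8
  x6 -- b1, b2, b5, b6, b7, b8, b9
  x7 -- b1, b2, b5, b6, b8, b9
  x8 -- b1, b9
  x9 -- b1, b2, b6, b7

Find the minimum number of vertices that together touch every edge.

7

The 7 edges x1–b9, x2–b6, x3–b8, x4–b2, x5–b7, x6–b5, x7–b1 form a matching, so any vertex cover needs at least 7 vertices (one per matched edge).
Conversely {b1, b2, b5, b6, b7, b8, b9} meets every edge and has exactly 7 vertices, so 7 is optimal.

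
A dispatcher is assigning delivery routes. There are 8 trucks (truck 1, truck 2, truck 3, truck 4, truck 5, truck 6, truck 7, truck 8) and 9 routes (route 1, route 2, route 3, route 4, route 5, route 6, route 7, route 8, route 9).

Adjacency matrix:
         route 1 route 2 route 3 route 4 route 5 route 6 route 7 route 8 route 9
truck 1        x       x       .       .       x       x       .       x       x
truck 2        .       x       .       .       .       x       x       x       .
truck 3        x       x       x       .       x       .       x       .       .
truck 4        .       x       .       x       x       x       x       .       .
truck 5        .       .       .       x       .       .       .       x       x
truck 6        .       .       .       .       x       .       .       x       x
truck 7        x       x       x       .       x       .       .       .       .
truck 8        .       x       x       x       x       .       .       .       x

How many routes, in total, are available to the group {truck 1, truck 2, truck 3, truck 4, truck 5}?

9

The union of neighbours of {truck 1, truck 2, truck 3, truck 4, truck 5} is {route 1, route 2, route 3, route 4, route 5, route 6, route 7, route 8, route 9}, which has 9 elements.
Since |N(S)| = 9 ≥ |S| = 5, Hall's condition holds for this subset.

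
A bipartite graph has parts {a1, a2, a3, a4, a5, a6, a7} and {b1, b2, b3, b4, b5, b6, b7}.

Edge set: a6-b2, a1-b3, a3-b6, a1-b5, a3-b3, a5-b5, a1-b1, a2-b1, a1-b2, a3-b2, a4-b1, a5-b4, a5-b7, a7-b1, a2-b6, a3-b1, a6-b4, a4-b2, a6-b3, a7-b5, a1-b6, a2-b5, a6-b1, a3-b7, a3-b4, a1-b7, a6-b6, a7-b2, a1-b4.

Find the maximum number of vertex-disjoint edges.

A valid assignment of size 7: a1-b1, a2-b6, a3-b7, a4-b2, a5-b4, a6-b3, a7-b5.
All 7 left vertices are matched, so no larger matching exists.

7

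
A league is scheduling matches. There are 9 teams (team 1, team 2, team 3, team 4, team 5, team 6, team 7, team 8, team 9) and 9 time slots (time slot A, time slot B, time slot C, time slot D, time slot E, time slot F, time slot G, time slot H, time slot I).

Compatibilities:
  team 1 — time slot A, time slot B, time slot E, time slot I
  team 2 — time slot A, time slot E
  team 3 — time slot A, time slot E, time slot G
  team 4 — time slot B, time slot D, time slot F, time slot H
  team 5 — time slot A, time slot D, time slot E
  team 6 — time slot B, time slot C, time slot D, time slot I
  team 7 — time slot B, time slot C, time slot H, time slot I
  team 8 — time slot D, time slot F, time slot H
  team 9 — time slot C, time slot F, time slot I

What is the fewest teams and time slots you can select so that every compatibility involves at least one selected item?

9

The 9 edges team 1–time slot B, team 2–time slot E, team 3–time slot G, team 4–time slot D, team 5–time slot A, team 6–time slot I, team 7–time slot C, team 8–time slot H, team 9–time slot F form a matching, so any vertex cover needs at least 9 vertices (one per matched edge).
Conversely {team 1, team 2, team 3, team 4, team 5, team 6, team 7, team 8, team 9} meets every edge and has exactly 9 vertices, so 9 is optimal.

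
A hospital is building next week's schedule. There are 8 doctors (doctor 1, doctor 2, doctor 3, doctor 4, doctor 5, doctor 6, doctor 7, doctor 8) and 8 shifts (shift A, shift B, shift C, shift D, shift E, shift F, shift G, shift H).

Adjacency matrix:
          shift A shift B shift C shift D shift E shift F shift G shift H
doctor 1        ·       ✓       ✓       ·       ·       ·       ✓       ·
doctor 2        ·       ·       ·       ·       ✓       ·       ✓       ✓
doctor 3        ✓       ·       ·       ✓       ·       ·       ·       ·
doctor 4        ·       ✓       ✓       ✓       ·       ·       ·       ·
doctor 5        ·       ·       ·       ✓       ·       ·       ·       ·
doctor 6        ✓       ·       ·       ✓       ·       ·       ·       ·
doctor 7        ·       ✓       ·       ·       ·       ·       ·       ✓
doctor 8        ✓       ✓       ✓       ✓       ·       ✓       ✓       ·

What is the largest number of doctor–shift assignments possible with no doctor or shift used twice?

One maximum matching: doctor 1–shift B, doctor 2–shift E, doctor 3–shift A, doctor 4–shift C, doctor 5–shift D, doctor 7–shift H, doctor 8–shift G.
The set {doctor 3, doctor 5, doctor 6} has only 2 neighbours ({shift A, shift D}), so by Hall's theorem at most 7 of the 8 doctors can be matched.

7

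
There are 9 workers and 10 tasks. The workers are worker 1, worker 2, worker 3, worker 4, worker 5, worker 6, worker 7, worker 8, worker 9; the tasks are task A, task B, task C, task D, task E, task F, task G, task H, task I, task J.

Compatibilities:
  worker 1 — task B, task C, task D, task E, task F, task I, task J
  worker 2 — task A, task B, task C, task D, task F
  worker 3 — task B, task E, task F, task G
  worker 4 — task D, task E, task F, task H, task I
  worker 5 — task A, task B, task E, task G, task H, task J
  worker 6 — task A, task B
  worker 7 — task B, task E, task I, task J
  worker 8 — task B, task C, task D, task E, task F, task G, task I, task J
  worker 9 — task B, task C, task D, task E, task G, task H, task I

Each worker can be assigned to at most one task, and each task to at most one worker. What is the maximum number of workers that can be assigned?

9

One maximum matching: worker 1-task C, worker 2-task A, worker 3-task E, worker 4-task F, worker 5-task G, worker 6-task B, worker 7-task J, worker 8-task I, worker 9-task D.
All 9 workers are matched, so no larger matching exists.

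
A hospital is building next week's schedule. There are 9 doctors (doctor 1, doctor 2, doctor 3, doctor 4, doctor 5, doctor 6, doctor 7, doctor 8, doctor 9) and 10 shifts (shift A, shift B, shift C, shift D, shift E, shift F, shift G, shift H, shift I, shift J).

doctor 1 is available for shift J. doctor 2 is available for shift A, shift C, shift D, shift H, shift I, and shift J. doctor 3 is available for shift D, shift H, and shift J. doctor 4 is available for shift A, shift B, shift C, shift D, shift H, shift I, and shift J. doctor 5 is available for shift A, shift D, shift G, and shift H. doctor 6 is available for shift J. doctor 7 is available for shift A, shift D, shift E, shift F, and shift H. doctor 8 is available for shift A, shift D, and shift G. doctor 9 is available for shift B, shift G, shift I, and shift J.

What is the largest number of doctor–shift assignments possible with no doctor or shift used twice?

For example, pair doctor 1-shift J, doctor 2-shift I, doctor 3-shift D, doctor 4-shift B, doctor 5-shift H, doctor 7-shift F, doctor 8-shift A, doctor 9-shift G.
The set {doctor 1, doctor 6} has only 1 neighbour ({shift J}), so by Hall's theorem at most 8 of the 9 doctors can be matched.

8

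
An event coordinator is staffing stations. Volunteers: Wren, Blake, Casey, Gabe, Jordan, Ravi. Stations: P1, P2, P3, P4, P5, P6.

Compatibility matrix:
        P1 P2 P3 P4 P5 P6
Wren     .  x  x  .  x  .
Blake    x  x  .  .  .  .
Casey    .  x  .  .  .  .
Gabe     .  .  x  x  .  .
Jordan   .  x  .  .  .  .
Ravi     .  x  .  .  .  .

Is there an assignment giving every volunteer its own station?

The set {Casey, Jordan, Ravi} has only 1 neighbour ({P2}), so by Hall's theorem at most 4 of the 6 volunteers can be matched.
Hence no matching covers every volunteer.

No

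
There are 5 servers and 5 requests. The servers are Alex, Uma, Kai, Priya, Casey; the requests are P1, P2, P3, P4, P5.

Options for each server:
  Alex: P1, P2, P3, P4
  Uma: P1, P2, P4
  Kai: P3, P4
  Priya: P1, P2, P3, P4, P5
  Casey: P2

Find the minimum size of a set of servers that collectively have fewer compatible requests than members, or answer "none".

A matching saturating every server exists, for instance Alex→P4, Uma→P1, Kai→P3, Priya→P5, Casey→P2.
By Hall's marriage theorem, this means |N(S)| ≥ |S| for every subset S, so no violating subset exists.

none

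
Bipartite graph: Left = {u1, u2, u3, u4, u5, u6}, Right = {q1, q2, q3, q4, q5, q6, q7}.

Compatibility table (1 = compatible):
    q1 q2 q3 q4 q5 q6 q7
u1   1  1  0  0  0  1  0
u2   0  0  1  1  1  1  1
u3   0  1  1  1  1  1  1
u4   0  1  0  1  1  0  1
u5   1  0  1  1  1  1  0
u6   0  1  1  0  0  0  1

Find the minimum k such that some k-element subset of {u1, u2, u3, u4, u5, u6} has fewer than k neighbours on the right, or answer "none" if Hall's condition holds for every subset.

none

A matching saturating every left vertex exists, for instance u1→q6, u2→q7, u3→q3, u4→q5, u5→q4, u6→q2.
By Hall's marriage theorem, this means |N(S)| ≥ |S| for every subset S, so no violating subset exists.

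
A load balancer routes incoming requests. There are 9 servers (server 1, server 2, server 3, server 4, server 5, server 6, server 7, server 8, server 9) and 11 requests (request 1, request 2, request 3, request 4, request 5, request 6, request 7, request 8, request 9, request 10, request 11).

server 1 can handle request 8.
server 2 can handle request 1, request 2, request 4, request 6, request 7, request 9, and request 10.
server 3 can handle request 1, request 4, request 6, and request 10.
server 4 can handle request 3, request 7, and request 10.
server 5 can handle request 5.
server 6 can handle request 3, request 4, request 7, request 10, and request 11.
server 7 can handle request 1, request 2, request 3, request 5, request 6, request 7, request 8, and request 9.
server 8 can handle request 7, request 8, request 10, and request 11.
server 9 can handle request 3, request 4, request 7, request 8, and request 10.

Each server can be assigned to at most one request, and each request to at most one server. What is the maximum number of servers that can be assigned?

9

A valid assignment of size 9: server 1→request 8, server 2→request 9, server 3→request 4, server 4→request 3, server 5→request 5, server 6→request 10, server 7→request 6, server 8→request 11, server 9→request 7.
All 9 servers are matched, so no larger matching exists.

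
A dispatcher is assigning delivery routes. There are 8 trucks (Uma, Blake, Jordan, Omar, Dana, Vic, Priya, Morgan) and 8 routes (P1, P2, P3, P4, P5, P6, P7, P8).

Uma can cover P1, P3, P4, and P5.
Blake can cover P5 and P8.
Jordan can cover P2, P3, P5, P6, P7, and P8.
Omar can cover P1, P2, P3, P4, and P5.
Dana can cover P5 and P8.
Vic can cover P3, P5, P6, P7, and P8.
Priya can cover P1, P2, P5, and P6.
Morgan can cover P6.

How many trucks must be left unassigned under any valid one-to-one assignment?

A valid assignment of size 8: Uma→P4, Blake→P8, Jordan→P2, Omar→P3, Dana→P5, Vic→P7, Priya→P1, Morgan→P6.
All 8 trucks are matched, so no larger matching exists.
That matches 8 of the 8, leaving 0 unmatched; no matching can do better.

0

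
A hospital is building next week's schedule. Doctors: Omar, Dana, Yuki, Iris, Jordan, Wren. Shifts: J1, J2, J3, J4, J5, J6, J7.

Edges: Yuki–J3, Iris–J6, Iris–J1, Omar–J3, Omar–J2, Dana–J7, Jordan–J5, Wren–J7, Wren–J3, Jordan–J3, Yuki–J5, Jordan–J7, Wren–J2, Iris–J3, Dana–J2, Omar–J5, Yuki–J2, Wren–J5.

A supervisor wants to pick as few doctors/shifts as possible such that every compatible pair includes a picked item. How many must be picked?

A maximum matching has 5 edges (e.g. Omar–J2, Dana–J7, Yuki–J5, Iris–J6, Jordan–J3).
By König's theorem the minimum vertex cover has the same size. One such cover is {Iris, J2, J3, J5, J7}.

5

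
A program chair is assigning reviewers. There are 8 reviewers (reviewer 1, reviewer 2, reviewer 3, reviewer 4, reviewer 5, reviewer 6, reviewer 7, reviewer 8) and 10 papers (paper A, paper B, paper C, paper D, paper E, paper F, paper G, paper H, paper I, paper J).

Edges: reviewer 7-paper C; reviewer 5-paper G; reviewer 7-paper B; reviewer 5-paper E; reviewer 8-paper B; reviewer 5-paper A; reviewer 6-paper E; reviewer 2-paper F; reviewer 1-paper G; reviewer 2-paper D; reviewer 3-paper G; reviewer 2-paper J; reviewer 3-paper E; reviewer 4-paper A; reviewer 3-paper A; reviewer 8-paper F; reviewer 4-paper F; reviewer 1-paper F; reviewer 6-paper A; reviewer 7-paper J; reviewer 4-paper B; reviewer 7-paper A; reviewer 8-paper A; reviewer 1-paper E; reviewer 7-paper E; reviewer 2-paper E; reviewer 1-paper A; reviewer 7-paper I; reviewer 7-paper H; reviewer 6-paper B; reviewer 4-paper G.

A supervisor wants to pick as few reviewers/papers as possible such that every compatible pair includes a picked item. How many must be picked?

7

A maximum matching has 7 edges (e.g. reviewer 1–paper F, reviewer 2–paper D, reviewer 3–paper G, reviewer 4–paper B, reviewer 5–paper A, reviewer 6–paper E, reviewer 7–paper I).
By König's theorem the minimum vertex cover has the same size. One such cover is {reviewer 2, reviewer 7, paper A, paper B, paper E, paper F, paper G}.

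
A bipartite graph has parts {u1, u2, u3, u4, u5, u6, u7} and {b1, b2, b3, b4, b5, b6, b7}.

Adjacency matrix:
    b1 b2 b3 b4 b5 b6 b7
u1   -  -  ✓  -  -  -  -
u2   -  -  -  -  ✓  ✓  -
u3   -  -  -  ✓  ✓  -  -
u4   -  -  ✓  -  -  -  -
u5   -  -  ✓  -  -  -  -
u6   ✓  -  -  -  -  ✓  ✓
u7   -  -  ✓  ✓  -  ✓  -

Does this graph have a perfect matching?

No

The set {u1, u4, u5} has only 1 neighbour ({b3}), so by Hall's theorem at most 5 of the 7 left vertices can be matched.
Hence no matching covers every left vertex.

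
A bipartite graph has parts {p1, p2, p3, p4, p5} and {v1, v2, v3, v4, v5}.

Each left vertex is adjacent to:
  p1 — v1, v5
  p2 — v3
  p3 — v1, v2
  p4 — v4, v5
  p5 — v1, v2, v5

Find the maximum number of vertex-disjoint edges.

A valid assignment of size 5: p1–v5, p2–v3, p3–v1, p4–v4, p5–v2.
All 5 left vertices are matched, so no larger matching exists.

5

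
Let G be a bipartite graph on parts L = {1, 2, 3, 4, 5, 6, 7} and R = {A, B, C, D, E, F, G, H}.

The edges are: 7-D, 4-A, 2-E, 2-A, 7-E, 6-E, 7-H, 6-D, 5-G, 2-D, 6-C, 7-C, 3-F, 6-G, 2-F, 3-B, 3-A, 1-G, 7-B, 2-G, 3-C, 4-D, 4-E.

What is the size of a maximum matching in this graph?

6

For example, pair 1-G, 2-A, 3-B, 4-D, 6-C, 7-E.
The set {1, 5} has only 1 neighbour ({G}), so by Hall's theorem at most 6 of the 7 left vertices can be matched.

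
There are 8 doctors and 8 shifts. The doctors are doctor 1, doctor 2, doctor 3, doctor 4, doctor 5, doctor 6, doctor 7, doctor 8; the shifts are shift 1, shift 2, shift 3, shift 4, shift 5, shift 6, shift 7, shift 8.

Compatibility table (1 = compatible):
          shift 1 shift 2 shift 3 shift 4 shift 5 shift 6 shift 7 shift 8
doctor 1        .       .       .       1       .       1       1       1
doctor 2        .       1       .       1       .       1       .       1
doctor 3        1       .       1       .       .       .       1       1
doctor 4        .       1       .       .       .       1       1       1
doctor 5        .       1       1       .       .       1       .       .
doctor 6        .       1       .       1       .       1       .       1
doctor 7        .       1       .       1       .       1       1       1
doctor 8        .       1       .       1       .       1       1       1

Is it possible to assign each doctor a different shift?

The set {doctor 1, doctor 2, doctor 4, doctor 6, doctor 7, doctor 8} has only 5 neighbours ({shift 2, shift 4, shift 6, shift 7, shift 8}), so by Hall's theorem at most 7 of the 8 doctors can be matched.
Hence no matching covers every doctor.

No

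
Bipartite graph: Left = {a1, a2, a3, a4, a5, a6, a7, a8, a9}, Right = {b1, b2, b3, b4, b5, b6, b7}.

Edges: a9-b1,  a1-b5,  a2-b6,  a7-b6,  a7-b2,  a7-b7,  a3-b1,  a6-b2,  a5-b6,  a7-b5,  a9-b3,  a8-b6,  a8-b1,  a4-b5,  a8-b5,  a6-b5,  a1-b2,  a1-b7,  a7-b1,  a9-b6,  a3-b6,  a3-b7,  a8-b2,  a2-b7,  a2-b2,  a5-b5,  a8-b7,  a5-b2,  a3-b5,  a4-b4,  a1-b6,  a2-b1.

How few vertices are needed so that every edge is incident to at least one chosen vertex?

A maximum matching has 7 edges (e.g. a1–b2, a2–b1, a3–b7, a4–b4, a5–b6, a6–b5, a9–b3).
By König's theorem the minimum vertex cover has the same size. One such cover is {a4, a9, b1, b2, b5, b6, b7}.

7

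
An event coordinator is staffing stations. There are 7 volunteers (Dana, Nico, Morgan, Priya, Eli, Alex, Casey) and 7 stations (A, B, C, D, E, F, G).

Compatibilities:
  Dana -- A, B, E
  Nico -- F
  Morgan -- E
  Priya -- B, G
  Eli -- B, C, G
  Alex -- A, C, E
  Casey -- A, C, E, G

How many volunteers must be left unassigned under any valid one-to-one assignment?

1

One maximum matching: Dana–A, Nico–F, Morgan–E, Priya–G, Eli–B, Alex–C.
The set {Dana, Morgan, Priya, Eli, Alex, Casey} has only 5 neighbours ({A, B, C, E, G}), so by Hall's theorem at most 6 of the 7 volunteers can be matched.
That matches 6 of the 7, leaving 1 unmatched; no matching can do better.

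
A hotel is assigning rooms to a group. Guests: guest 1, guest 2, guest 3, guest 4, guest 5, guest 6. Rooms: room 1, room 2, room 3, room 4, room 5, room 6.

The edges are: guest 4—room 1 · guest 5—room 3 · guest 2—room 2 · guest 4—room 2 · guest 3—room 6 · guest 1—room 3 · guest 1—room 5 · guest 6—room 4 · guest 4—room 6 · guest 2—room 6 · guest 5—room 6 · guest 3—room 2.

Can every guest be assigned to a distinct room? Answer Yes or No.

Yes

For example, pair guest 1–room 5, guest 2–room 2, guest 3–room 6, guest 4–room 1, guest 5–room 3, guest 6–room 4.
All 6 guests are covered.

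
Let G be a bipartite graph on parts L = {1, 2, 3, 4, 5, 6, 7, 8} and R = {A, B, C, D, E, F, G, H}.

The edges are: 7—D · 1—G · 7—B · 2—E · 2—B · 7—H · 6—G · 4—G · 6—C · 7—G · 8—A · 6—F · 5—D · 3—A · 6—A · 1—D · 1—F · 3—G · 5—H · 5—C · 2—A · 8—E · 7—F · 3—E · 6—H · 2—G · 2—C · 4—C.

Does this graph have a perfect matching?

Yes

One maximum matching: 1–F, 2–B, 3–G, 4–C, 5–D, 6–A, 7–H, 8–E.
Every left vertex is matched, so this is a perfect matching.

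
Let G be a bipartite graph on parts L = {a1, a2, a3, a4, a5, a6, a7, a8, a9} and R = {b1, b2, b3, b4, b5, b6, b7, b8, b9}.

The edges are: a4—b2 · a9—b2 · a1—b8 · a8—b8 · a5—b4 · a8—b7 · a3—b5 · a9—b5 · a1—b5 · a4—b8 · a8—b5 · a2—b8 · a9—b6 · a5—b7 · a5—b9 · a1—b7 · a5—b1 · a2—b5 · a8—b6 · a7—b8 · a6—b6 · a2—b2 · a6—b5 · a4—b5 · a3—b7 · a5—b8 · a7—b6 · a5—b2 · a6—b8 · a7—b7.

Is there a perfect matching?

The set {a1, a2, a3, a4, a6, a7, a8, a9} has only 5 neighbours ({b2, b5, b6, b7, b8}), so by Hall's theorem at most 6 of the 9 left vertices can be matched.
Hence no matching covers every left vertex.

No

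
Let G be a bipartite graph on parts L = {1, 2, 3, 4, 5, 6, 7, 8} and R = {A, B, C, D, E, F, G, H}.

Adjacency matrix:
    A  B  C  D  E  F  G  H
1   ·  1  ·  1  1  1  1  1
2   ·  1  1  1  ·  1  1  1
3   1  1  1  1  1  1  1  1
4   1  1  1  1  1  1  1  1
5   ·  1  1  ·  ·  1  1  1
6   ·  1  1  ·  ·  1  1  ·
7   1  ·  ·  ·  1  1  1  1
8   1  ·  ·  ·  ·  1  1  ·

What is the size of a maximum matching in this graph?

One maximum matching: 1-D, 2-C, 3-H, 4-E, 5-G, 6-B, 7-A, 8-F.
All 8 left vertices are matched, so no larger matching exists.

8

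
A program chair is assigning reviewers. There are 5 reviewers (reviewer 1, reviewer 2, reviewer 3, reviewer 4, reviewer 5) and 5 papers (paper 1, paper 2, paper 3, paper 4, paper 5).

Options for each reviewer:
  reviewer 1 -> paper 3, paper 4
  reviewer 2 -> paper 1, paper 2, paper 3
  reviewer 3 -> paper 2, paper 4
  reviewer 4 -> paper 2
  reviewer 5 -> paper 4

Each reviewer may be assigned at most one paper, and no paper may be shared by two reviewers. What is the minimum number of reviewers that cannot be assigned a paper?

For example, pair reviewer 1–paper 3, reviewer 2–paper 1, reviewer 3–paper 4, reviewer 4–paper 2.
The set {reviewer 3, reviewer 4, reviewer 5} has only 2 neighbours ({paper 2, paper 4}), so by Hall's theorem at most 4 of the 5 reviewers can be matched.
That matches 4 of the 5, leaving 1 unmatched; no matching can do better.

1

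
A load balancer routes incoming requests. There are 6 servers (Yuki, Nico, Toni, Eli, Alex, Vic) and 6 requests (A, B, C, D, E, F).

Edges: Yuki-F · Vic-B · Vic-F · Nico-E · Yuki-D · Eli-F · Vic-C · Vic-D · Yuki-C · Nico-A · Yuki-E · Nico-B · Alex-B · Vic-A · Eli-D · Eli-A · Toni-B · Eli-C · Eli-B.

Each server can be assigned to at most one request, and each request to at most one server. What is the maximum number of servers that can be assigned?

5

For example, pair Yuki→C, Nico→E, Toni→B, Eli→F, Vic→A.
The set {Toni, Alex} has only 1 neighbour ({B}), so by Hall's theorem at most 5 of the 6 servers can be matched.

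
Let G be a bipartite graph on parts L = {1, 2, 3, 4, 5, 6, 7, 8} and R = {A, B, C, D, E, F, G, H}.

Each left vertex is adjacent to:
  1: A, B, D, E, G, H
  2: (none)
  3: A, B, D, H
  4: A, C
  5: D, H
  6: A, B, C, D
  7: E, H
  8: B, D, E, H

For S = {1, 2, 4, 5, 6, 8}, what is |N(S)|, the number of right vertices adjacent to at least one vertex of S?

The union of neighbours of {1, 2, 4, 5, 6, 8} is {A, B, C, D, E, G, H}, which has 7 elements.
Since |N(S)| = 7 ≥ |S| = 6, Hall's condition holds for this subset.

7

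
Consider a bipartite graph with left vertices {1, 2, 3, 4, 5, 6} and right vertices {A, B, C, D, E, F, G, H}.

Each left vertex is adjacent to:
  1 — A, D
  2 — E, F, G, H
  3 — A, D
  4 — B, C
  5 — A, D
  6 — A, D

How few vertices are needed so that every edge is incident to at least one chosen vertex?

{2, 4, A, D} is a vertex cover of size 4: every edge has an endpoint in this set.
No smaller cover exists because 1–A, 2–H, 3–D, 4–B is a matching of size 4, and a cover must include an endpoint of each of these disjoint edges (König's theorem).

4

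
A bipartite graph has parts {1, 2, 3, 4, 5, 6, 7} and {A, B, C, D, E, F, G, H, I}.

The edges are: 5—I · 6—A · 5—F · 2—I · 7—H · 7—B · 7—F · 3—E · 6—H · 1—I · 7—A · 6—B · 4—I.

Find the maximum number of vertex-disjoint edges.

One maximum matching: 1–I, 3–E, 5–F, 6–H, 7–B.
The set {1, 2, 4} has only 1 neighbour ({I}), so by Hall's theorem at most 5 of the 7 left vertices can be matched.

5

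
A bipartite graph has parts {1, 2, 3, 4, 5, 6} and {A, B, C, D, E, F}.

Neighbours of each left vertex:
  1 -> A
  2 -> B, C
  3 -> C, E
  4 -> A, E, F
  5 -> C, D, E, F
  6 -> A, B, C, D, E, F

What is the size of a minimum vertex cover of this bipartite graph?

The 6 edges 1–A, 2–B, 3–C, 4–F, 5–D, 6–E form a matching, so any vertex cover needs at least 6 vertices (one per matched edge).
Conversely {1, 2, 3, 4, 5, 6} meets every edge and has exactly 6 vertices, so 6 is optimal.

6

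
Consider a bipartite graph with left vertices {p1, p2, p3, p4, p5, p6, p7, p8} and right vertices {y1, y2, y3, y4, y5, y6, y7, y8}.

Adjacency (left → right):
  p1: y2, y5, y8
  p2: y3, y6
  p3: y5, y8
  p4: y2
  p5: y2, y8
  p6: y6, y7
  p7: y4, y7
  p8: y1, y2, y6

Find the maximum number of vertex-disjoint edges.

7

One maximum matching: p1–y8, p2–y3, p3–y5, p4–y2, p6–y6, p7–y7, p8–y1.
The set {p1, p3, p4, p5} has only 3 neighbours ({y2, y5, y8}), so by Hall's theorem at most 7 of the 8 left vertices can be matched.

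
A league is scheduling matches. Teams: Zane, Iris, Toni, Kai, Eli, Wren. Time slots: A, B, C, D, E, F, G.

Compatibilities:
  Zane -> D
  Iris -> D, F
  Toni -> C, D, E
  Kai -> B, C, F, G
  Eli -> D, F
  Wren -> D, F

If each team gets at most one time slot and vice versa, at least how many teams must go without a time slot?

For example, pair Zane→D, Iris→F, Toni→E, Kai→B.
The set {Zane, Iris, Eli, Wren} has only 2 neighbours ({D, F}), so by Hall's theorem at most 4 of the 6 teams can be matched.
That matches 4 of the 6, leaving 2 unmatched; no matching can do better.

2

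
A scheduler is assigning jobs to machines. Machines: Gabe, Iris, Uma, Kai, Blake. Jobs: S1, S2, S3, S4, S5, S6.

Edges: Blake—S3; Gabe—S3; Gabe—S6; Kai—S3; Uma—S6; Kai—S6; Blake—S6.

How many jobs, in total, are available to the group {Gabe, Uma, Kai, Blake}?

The union of neighbours of {Gabe, Uma, Kai, Blake} is {S3, S6}, which has 2 elements.
Since |N(S)| = 2 < |S| = 4, Hall's condition fails for this subset.

2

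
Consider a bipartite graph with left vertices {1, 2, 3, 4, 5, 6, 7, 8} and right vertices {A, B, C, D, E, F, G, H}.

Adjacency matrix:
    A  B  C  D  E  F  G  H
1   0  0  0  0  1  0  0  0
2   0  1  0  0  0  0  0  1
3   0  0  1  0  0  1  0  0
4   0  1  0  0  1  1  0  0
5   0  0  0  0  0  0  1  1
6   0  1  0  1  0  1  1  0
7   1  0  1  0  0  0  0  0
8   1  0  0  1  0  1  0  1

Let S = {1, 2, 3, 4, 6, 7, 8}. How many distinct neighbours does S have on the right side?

The union of neighbours of {1, 2, 3, 4, 6, 7, 8} is {A, B, C, D, E, F, G, H}, which has 8 elements.
Since |N(S)| = 8 ≥ |S| = 7, Hall's condition holds for this subset.

8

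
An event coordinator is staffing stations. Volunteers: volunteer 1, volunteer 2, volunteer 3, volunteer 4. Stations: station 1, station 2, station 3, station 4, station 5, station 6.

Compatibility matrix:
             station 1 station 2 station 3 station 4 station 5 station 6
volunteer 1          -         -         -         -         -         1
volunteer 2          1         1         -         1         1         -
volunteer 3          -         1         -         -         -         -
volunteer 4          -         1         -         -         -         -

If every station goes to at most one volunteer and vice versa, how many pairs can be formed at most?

3

For example, pair volunteer 1–station 6, volunteer 2–station 1, volunteer 3–station 2.
The set {volunteer 3, volunteer 4} has only 1 neighbour ({station 2}), so by Hall's theorem at most 3 of the 4 volunteers can be matched.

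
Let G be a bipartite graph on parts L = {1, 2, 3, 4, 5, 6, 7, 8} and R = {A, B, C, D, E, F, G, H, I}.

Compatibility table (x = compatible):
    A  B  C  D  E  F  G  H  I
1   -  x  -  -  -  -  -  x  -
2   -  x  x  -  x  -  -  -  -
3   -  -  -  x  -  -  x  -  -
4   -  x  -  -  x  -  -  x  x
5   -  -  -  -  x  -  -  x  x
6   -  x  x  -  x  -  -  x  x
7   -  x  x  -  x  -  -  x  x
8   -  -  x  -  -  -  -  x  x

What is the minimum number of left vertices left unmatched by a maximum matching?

2

A valid assignment of size 6: 1→B, 2→C, 3→G, 4→I, 5→H, 6→E.
The set {1, 2, 4, 5, 6, 7, 8} has only 5 neighbours ({B, C, E, H, I}), so by Hall's theorem at most 6 of the 8 left vertices can be matched.
That matches 6 of the 8, leaving 2 unmatched; no matching can do better.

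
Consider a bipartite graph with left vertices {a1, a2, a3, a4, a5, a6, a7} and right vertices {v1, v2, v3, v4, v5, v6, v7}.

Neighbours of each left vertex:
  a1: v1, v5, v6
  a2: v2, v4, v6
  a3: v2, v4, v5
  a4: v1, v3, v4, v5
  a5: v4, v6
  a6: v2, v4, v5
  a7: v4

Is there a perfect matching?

No

The set {a2, a3, a5, a6, a7} has only 4 neighbours ({v2, v4, v5, v6}), so by Hall's theorem at most 6 of the 7 left vertices can be matched.
Hence no matching covers every left vertex.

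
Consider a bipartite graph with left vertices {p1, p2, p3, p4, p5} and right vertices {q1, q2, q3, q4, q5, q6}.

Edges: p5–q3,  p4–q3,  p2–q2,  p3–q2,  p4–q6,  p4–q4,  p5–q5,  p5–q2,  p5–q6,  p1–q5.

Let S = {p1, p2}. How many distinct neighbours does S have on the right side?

2

The union of neighbours of {p1, p2} is {q2, q5}, which has 2 elements.
Since |N(S)| = 2 ≥ |S| = 2, Hall's condition holds for this subset.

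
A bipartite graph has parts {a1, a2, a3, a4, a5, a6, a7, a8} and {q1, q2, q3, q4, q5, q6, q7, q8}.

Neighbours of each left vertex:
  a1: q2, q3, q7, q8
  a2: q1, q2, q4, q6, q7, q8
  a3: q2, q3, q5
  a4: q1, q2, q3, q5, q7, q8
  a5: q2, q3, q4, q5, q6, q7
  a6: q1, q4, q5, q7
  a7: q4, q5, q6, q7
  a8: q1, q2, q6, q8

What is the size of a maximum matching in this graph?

For example, pair a1–q2, a2–q1, a3–q5, a4–q8, a5–q3, a6–q4, a7–q7, a8–q6.
This saturates every left vertex, so 8 is the maximum.

8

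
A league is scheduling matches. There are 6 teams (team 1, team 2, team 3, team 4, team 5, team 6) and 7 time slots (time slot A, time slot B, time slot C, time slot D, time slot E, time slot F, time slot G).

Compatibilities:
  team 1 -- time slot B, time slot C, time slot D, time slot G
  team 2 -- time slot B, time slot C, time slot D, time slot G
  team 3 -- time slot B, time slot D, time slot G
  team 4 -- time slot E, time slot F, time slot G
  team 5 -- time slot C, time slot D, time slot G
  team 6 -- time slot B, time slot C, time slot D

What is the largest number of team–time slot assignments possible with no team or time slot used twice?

5

For example, pair team 1–time slot G, team 2–time slot C, team 3–time slot B, team 4–time slot F, team 5–time slot D.
The set {team 1, team 2, team 3, team 5, team 6} has only 4 neighbours ({time slot B, time slot C, time slot D, time slot G}), so by Hall's theorem at most 5 of the 6 teams can be matched.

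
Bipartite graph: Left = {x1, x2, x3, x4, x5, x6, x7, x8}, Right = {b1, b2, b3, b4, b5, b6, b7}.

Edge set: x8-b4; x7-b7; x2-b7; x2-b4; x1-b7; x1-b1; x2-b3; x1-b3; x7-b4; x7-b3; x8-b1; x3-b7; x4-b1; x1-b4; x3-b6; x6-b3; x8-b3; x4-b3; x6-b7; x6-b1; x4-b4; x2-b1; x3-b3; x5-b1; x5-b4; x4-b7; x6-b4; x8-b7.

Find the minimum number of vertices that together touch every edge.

5

The 5 edges x1–b3, x2–b1, x3–b6, x4–b7, x5–b4 form a matching, so any vertex cover needs at least 5 vertices (one per matched edge).
Conversely {x3, b1, b3, b4, b7} meets every edge and has exactly 5 vertices, so 5 is optimal.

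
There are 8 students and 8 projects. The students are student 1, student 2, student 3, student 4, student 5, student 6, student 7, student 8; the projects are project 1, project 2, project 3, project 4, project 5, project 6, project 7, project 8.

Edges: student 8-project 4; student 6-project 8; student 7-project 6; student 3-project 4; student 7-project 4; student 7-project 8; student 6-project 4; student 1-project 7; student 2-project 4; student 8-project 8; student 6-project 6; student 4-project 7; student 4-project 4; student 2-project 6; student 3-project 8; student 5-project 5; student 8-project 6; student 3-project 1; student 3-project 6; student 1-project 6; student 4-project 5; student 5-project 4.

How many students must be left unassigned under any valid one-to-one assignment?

2

One maximum matching: student 1-project 7, student 2-project 6, student 3-project 1, student 4-project 5, student 5-project 4, student 6-project 8.
The set {student 1, student 2, student 4, student 5, student 6, student 7, student 8} has only 5 neighbours ({project 4, project 5, project 6, project 7, project 8}), so by Hall's theorem at most 6 of the 8 students can be matched.
That matches 6 of the 8, leaving 2 unmatched; no matching can do better.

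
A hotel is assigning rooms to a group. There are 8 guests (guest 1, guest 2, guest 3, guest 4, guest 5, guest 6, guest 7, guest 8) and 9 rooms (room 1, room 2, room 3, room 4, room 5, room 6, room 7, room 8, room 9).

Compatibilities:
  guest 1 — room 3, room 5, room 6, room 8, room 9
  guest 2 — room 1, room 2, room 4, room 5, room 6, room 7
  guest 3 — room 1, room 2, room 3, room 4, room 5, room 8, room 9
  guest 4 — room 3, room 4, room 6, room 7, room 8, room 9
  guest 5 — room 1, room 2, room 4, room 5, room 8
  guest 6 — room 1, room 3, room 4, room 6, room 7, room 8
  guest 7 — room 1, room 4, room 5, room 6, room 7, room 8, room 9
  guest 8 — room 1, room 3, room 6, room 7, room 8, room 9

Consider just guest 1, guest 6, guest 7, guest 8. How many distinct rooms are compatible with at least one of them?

The union of neighbours of {guest 1, guest 6, guest 7, guest 8} is {room 1, room 3, room 4, room 5, room 6, room 7, room 8, room 9}, which has 8 elements.
Since |N(S)| = 8 ≥ |S| = 4, Hall's condition holds for this subset.

8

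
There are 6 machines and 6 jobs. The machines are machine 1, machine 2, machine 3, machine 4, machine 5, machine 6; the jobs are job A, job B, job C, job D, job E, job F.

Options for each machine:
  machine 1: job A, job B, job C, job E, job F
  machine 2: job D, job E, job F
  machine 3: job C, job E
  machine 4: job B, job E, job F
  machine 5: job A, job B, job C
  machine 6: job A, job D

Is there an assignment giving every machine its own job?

A valid assignment of size 6: machine 1-job F, machine 2-job D, machine 3-job C, machine 4-job E, machine 5-job B, machine 6-job A.
Every machine is matched, so this is a perfect matching.

Yes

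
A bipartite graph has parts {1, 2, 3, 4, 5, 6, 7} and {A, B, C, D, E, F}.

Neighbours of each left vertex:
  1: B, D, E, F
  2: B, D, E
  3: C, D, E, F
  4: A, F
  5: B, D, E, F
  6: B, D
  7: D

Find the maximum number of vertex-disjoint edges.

One maximum matching: 1–F, 2–D, 3–C, 4–A, 5–E, 6–B.
The set {1, 2, 5, 6, 7} has only 4 neighbours ({B, D, E, F}), so by Hall's theorem at most 6 of the 7 left vertices can be matched.

6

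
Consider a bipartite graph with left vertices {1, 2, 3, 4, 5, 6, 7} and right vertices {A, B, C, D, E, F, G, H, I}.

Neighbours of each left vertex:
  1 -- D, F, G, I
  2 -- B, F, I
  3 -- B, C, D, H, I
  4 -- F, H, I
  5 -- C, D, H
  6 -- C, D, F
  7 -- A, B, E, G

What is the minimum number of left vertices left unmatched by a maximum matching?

0

One maximum matching: 1–G, 2–I, 3–H, 4–F, 5–D, 6–C, 7–B.
All 7 left vertices are matched, so no larger matching exists.
That matches 7 of the 7, leaving 0 unmatched; no matching can do better.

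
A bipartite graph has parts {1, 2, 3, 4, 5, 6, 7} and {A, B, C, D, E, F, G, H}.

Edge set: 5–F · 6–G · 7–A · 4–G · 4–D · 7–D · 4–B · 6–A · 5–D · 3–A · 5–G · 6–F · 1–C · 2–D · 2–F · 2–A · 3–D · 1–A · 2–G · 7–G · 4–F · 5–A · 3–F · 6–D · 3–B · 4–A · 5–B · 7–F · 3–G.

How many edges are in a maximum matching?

6

A valid assignment of size 6: 1–C, 2–D, 3–B, 4–A, 5–G, 6–F.
The set {2, 3, 4, 5, 6, 7} has only 5 neighbours ({A, B, D, F, G}), so by Hall's theorem at most 6 of the 7 left vertices can be matched.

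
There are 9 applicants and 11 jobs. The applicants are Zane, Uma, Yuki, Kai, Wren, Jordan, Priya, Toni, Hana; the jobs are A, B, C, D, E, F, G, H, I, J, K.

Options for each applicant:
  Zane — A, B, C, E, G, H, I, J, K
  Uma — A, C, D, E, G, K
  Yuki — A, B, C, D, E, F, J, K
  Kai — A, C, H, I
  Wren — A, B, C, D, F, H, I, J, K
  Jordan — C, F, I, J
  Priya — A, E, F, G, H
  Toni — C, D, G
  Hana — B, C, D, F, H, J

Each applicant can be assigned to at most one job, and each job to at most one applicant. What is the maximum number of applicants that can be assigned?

9

One maximum matching: Zane→K, Uma→D, Yuki→E, Kai→I, Wren→A, Jordan→F, Priya→G, Toni→C, Hana→J.
This saturates every applicant, so 9 is the maximum.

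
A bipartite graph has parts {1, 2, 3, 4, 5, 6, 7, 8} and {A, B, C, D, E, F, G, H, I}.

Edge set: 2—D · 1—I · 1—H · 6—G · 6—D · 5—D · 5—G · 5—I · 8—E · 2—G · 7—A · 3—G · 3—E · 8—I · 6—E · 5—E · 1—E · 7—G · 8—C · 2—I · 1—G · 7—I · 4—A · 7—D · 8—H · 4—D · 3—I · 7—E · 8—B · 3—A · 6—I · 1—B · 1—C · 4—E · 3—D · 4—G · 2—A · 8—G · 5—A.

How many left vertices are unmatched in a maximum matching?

1

A valid assignment of size 7: 1→B, 2→I, 3→A, 4→D, 5→G, 6→E, 8→H.
The set {2, 3, 4, 5, 6, 7} has only 5 neighbours ({A, D, E, G, I}), so by Hall's theorem at most 7 of the 8 left vertices can be matched.
That matches 7 of the 8, leaving 1 unmatched; no matching can do better.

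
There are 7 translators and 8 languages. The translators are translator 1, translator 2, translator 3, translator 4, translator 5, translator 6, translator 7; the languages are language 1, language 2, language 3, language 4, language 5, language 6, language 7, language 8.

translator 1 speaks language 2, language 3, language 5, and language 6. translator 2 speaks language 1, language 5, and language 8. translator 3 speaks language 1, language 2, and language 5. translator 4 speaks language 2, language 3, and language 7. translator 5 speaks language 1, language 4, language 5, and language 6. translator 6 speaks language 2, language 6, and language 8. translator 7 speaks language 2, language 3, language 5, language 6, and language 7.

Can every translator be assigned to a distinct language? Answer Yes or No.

A valid assignment of size 7: translator 1-language 3, translator 2-language 8, translator 3-language 1, translator 4-language 7, translator 5-language 4, translator 6-language 6, translator 7-language 2.
All 7 translators are covered.

Yes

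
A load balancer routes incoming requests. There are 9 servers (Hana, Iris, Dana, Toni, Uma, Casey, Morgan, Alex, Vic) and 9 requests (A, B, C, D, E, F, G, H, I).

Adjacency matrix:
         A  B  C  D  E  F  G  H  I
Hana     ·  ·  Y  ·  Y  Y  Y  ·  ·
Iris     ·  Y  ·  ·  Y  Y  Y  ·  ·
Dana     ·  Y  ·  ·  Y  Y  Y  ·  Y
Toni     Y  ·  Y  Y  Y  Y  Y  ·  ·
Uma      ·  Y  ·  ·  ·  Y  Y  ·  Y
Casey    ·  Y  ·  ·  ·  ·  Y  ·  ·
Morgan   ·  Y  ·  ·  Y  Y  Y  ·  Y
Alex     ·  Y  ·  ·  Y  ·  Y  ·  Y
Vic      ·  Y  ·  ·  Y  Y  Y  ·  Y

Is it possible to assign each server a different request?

No

The set {Iris, Dana, Uma, Casey, Morgan, Alex, Vic} has only 5 neighbours ({B, E, F, G, I}), so by Hall's theorem at most 7 of the 9 servers can be matched.
Hence no matching covers every server.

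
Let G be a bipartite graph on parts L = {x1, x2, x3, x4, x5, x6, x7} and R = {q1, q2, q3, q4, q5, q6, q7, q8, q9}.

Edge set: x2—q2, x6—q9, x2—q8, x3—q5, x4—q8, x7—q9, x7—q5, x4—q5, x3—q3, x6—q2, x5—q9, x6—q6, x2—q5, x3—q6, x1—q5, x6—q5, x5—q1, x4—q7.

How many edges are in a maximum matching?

One maximum matching: x1–q5, x2–q8, x3–q6, x4–q7, x5–q1, x6–q2, x7–q9.
All 7 left vertices are matched, so no larger matching exists.

7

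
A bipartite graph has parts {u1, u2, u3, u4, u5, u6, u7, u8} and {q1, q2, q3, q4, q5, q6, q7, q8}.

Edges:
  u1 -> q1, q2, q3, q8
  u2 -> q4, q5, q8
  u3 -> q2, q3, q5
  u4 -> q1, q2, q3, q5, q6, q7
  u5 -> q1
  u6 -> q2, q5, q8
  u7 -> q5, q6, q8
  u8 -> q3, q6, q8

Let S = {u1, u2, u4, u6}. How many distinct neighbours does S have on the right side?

The union of neighbours of {u1, u2, u4, u6} is {q1, q2, q3, q4, q5, q6, q7, q8}, which has 8 elements.
Since |N(S)| = 8 ≥ |S| = 4, Hall's condition holds for this subset.

8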